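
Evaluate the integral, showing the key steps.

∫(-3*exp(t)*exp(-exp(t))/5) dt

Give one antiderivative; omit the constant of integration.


Step 1. Substitute u = exp(t), turning ∫(-3*exp(t)*exp(-exp(t))/5) dt into ∫(-3*exp(-u)/5) du: now ∫(-3*exp(-u)/5) du.
Step 2. Evaluate the standard form: now 3*exp(-u)/5.
Step 3. Substitute back u = exp(t): now 3*exp(-exp(t))/5.
Answer: 3*exp(-exp(t))/5.


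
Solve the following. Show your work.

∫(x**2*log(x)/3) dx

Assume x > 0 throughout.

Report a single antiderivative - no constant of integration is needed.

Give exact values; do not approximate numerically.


Step 1. Integrate ∫(x**2*log(x)/3) dx by parts with u = log(x), dv = (x**2/3) dx, so v = x**3/9 [assuming x > 0]: now x**3*log(x)/9 + ∫(-x**2/9) dx.
Step 2. Evaluate the standard form: now x**3*log(x)/9 - x**3/27.
Answer: x**3*log(x)/9 - x**3/27.


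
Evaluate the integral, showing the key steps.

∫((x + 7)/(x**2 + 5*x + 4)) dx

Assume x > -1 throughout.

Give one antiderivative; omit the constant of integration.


Step 1. Decompose ∫((x + 7)/(x**2 + 5*x + 4)) dx by partial fractions, (x + 7)/(x**2 + 5*x + 4) = -1/(x + 4) + 2/(x + 1): now ∫(2/(x + 1)) dx + ∫(-1/(x + 4)) dx.
Step 2. Evaluate the standard form [assuming x > -1]: now 2*log(x + 1) + ∫(-1/(x + 4)) dx.
Step 3. Evaluate the standard form [assuming x > -4]: now 2*log(x + 1) - log(x + 4).
Answer: 2*log(x + 1) - log(x + 4).


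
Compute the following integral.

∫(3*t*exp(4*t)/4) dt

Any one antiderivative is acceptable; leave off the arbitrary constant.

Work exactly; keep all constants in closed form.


Answer: 3*t*exp(4*t)/16 - 3*exp(4*t)/64.


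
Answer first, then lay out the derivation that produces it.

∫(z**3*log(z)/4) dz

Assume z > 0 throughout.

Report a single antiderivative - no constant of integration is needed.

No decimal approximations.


The answer is z**4*log(z)/16 - z**4/64.
Step 1. Integrate ∫(z**3*log(z)/4) dz by parts with u = log(z), dv = (z**3/4) dz, so v = z**4/16 [assuming z > 0]: now z**4*log(z)/16 + ∫(-z**3/16) dz.
Step 2. Evaluate the standard form: now z**4*log(z)/16 - z**4/64.
Answer: z**4*log(z)/16 - z**4/64.


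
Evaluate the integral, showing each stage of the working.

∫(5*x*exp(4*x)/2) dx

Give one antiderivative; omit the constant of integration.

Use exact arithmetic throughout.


Step 1. Integrate ∫(5*x*exp(4*x)/2) dx by parts with u = x, dv = (5*exp(4*x)/2) dx, so v = 5*exp(4*x)/8: now 5*x*exp(4*x)/8 + ∫(-5*exp(4*x)/8) dx.
Step 2. Evaluate the standard form: now 5*x*exp(4*x)/8 - 5*exp(4*x)/32.
Answer: 5*x*exp(4*x)/8 - 5*exp(4*x)/32.


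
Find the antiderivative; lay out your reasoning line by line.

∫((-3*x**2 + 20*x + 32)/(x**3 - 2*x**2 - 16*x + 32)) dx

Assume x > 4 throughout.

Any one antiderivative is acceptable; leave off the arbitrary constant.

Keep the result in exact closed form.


Step 1. Decompose ∫((-3*x**2 + 20*x + 32)/(x**3 - 2*x**2 - 16*x + 32)) dx by partial fractions, (-3*x**2 + 20*x + 32)/(x**3 - 2*x**2 - 16*x + 32) = -2/(x + 4) - 5/(x - 2) + 4/(x - 4): now ∫(4/(x - 4)) dx + ∫(-5/(x - 2)) dx + ∫(-2/(x + 4)) dx.
Step 2. Evaluate the standard form [assuming x > -4]: now -2*log(x + 4) + ∫(4/(x - 4)) dx + ∫(-5/(x - 2)) dx.
Step 3. Evaluate the standard form [assuming x > 4]: now 4*log(x - 4) - 2*log(x + 4) + ∫(-5/(x - 2)) dx.
Step 4. Evaluate the standard form [assuming x > 2]: now 4*log(x - 4) - 5*log(x - 2) - 2*log(x + 4).
Answer: 4*log(x - 4) - 5*log(x - 2) - 2*log(x + 4).


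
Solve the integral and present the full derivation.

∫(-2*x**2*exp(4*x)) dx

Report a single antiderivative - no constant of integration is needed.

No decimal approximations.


Step 1. Integrate ∫(-2*x**2*exp(4*x)) dx by parts with u = x**2, dv = (-2*exp(4*x)) dx, so v = -exp(4*x)/2: now -x**2*exp(4*x)/2 + ∫(x*exp(4*x)) dx.
Step 2. Integrate ∫(x*exp(4*x)) dx by parts with u = x, dv = (exp(4*x)) dx, so v = exp(4*x)/4: now -x**2*exp(4*x)/2 + x*exp(4*x)/4 + ∫(-exp(4*x)/4) dx.
Step 3. Evaluate the standard form: now -x**2*exp(4*x)/2 + x*exp(4*x)/4 - exp(4*x)/16.
Answer: -x**2*exp(4*x)/2 + x*exp(4*x)/4 - exp(4*x)/16.


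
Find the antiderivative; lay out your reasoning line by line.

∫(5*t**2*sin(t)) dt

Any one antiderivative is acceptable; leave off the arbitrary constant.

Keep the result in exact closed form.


Step 1. Integrate ∫(5*t**2*sin(t)) dt by parts with u = t**2, dv = (5*sin(t)) dt, so v = -5*cos(t): now -5*t**2*cos(t) + ∫(10*t*cos(t)) dt.
Step 2. Integrate ∫(10*t*cos(t)) dt by parts with u = t, dv = (10*cos(t)) dt, so v = 10*sin(t): now -5*t**2*cos(t) + 10*t*sin(t) + ∫(-10*sin(t)) dt.
Step 3. Evaluate the standard form: now -5*t**2*cos(t) + 10*t*sin(t) + 10*cos(t).
Answer: -5*t**2*cos(t) + 10*t*sin(t) + 10*cos(t).


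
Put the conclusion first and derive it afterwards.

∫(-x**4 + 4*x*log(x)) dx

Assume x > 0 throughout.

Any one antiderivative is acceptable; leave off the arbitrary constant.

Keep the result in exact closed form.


The answer is -x**5/5 + 2*x**2*log(x) - x**2.
Step 1. Rewrite: now ∫(-x**4) dx + ∫(4*x*log(x)) dx.
Step 2. Integrate ∫(4*x*log(x)) dx by parts with u = log(x), dv = (4*x) dx, so v = 2*x**2 [assuming x > 0]: now 2*x**2*log(x) + ∫(-2*x) dx + ∫(-x**4) dx.
Step 3. Evaluate the standard form: now 2*x**2*log(x) - x**2 + ∫(-x**4) dx.
Step 4. Evaluate the standard form: now -x**5/5 + 2*x**2*log(x) - x**2.
Answer: -x**5/5 + 2*x**2*log(x) - x**2.


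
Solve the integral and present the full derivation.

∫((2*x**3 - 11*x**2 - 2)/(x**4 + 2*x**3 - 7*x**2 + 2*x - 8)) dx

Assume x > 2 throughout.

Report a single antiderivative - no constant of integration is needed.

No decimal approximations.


Step 1. Decompose ∫((2*x**3 - 11*x**2 - 2)/(x**4 + 2*x**3 - 7*x**2 + 2*x - 8)) dx by partial fractions, (2*x**3 - 11*x**2 - 2)/(x**4 + 2*x**3 - 7*x**2 + 2*x - 8) = -1/(x**2 + 1) + 3/(x + 4) - 1/(x - 2): now ∫(-1/(x - 2)) dx + ∫(3/(x + 4)) dx + ∫(-1/(x**2 + 1)) dx.
Step 2. Evaluate the standard form [assuming x > 2]: now -log(x - 2) + ∫(3/(x + 4)) dx + ∫(-1/(x**2 + 1)) dx.
Step 3. Evaluate the standard form [assuming x > -4]: now -log(x - 2) + 3*log(x + 4) + ∫(-1/(x**2 + 1)) dx.
Step 4. Evaluate the standard form: now -log(x - 2) + 3*log(x + 4) - atan(x).
Answer: -log(x - 2) + 3*log(x + 4) - atan(x).


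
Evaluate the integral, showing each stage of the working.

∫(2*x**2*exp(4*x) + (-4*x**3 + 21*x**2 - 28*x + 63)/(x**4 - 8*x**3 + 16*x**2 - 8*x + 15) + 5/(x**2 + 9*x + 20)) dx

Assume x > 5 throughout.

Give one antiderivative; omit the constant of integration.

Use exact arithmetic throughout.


Step 1. Rewrite: now ∫(2*x**2*exp(4*x)) dx + ∫((-4*x**3 + 21*x**2 - 28*x + 63)/(x**4 - 8*x**3 + 16*x**2 - 8*x + 15)) dx + ∫(5/(x**2 + 9*x + 20)) dx.
Step 2. Integrate ∫(2*x**2*exp(4*x)) dx by parts with u = x**2, dv = (2*exp(4*x)) dx, so v = exp(4*x)/2: now x**2*exp(4*x)/2 + ∫(-x*exp(4*x)) dx + ∫((-4*x**3 + 21*x**2 - 28*x + 63)/(x**4 - 8*x**3 + 16*x**2 - 8*x + 15)) dx + ∫(5/(x**2 + 9*x + 20)) dx.
Step 3. Integrate ∫(-x*exp(4*x)) dx by parts with u = x, dv = (-exp(4*x)) dx, so v = -exp(4*x)/4: now x**2*exp(4*x)/2 - x*exp(4*x)/4 + ∫((-4*x**3 + 21*x**2 - 28*x + 63)/(x**4 - 8*x**3 + 16*x**2 - 8*x + 15)) dx + ∫(5/(x**2 + 9*x + 20)) dx + ∫(exp(4*x)/4) dx.
Step 4. Evaluate the standard form: now x**2*exp(4*x)/2 - x*exp(4*x)/4 + exp(4*x)/16 + ∫((-4*x**3 + 21*x**2 - 28*x + 63)/(x**4 - 8*x**3 + 16*x**2 - 8*x + 15)) dx + ∫(5/(x**2 + 9*x + 20)) dx.
Step 5. Decompose ∫((-4*x**3 + 21*x**2 - 28*x + 63)/(x**4 - 8*x**3 + 16*x**2 - 8*x + 15)) dx by partial fractions, (-4*x**3 + 21*x**2 - 28*x + 63)/(x**4 - 8*x**3 + 16*x**2 - 8*x + 15) = 3/(x**2 + 1) - 3/(x - 3) - 1/(x - 5): now x**2*exp(4*x)/2 - x*exp(4*x)/4 + exp(4*x)/16 + ∫(-1/(x - 5)) dx + ∫(-3/(x - 3)) dx + ∫(3/(x**2 + 1)) dx + ∫(5/(x**2 + 9*x + 20)) dx.
Step 6. Evaluate the standard form [assuming x > 5]: now x**2*exp(4*x)/2 - x*exp(4*x)/4 + exp(4*x)/16 - log(x - 5) + ∫(-3/(x - 3)) dx + ∫(3/(x**2 + 1)) dx + ∫(5/(x**2 + 9*x + 20)) dx.
Step 7. Evaluate the standard form [assuming x > 3]: now x**2*exp(4*x)/2 - x*exp(4*x)/4 + exp(4*x)/16 - log(x - 5) - 3*log(x - 3) + ∫(3/(x**2 + 1)) dx + ∫(5/(x**2 + 9*x + 20)) dx.
Step 8. Evaluate the standard form: now x**2*exp(4*x)/2 - x*exp(4*x)/4 + exp(4*x)/16 - log(x - 5) - 3*log(x - 3) + 3*atan(x) + ∫(5/(x**2 + 9*x + 20)) dx.
Step 9. Decompose ∫(5/(x**2 + 9*x + 20)) dx by partial fractions, 5/(x**2 + 9*x + 20) = -5/(x + 5) + 5/(x + 4): now x**2*exp(4*x)/2 - x*exp(4*x)/4 + exp(4*x)/16 - log(x - 5) - 3*log(x - 3) + 3*atan(x) + ∫(5/(x + 4)) dx + ∫(-5/(x + 5)) dx.
Step 10. Evaluate the standard form [assuming x > -4]: now x**2*exp(4*x)/2 - x*exp(4*x)/4 + exp(4*x)/16 - log(x - 5) - 3*log(x - 3) + 5*log(x + 4) + 3*atan(x) + ∫(-5/(x + 5)) dx.
Step 11. Evaluate the standard form [assuming x > -5]: now x**2*exp(4*x)/2 - x*exp(4*x)/4 + exp(4*x)/16 - log(x - 5) - 3*log(x - 3) + 5*log(x + 4) - 5*log(x + 5) + 3*atan(x).
Answer: x**2*exp(4*x)/2 - x*exp(4*x)/4 + exp(4*x)/16 - log(x - 5) - 3*log(x - 3) + 5*log(x + 4) - 5*log(x + 5) + 3*atan(x).


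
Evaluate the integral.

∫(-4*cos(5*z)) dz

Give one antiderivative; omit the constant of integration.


Answer: -4*sin(5*z)/5.


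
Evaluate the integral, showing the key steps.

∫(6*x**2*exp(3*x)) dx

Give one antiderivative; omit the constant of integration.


Step 1. Integrate ∫(6*x**2*exp(3*x)) dx by parts with u = x**2, dv = (6*exp(3*x)) dx, so v = 2*exp(3*x): now 2*x**2*exp(3*x) + ∫(-4*x*exp(3*x)) dx.
Step 2. Integrate ∫(-4*x*exp(3*x)) dx by parts with u = x, dv = (-4*exp(3*x)) dx, so v = -4*exp(3*x)/3: now 2*x**2*exp(3*x) - 4*x*exp(3*x)/3 + ∫(4*exp(3*x)/3) dx.
Step 3. Evaluate the standard form: now 2*x**2*exp(3*x) - 4*x*exp(3*x)/3 + 4*exp(3*x)/9.
Answer: 2*x**2*exp(3*x) - 4*x*exp(3*x)/3 + 4*exp(3*x)/9.


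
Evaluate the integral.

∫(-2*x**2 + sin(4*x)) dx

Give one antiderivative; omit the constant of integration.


Answer: -2*x**3/3 - cos(4*x)/4.


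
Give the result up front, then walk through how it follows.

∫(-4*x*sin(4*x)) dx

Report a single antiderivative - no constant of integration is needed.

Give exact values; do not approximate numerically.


The answer is x*cos(4*x) - sin(4*x)/4.
Step 1. Integrate ∫(-4*x*sin(4*x)) dx by parts with u = x, dv = (-4*sin(4*x)) dx, so v = cos(4*x): now x*cos(4*x) + ∫(-cos(4*x)) dx.
Step 2. Evaluate the standard form: now x*cos(4*x) - sin(4*x)/4.
Answer: x*cos(4*x) - sin(4*x)/4.


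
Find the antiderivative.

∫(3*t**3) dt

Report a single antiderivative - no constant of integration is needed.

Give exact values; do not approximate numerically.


Answer: 3*t**4/4.


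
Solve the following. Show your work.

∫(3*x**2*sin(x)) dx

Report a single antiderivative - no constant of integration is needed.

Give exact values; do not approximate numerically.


Step 1. Integrate ∫(3*x**2*sin(x)) dx by parts with u = x**2, dv = (3*sin(x)) dx, so v = -3*cos(x): now -3*x**2*cos(x) + ∫(6*x*cos(x)) dx.
Step 2. Integrate ∫(6*x*cos(x)) dx by parts with u = x, dv = (6*cos(x)) dx, so v = 6*sin(x): now -3*x**2*cos(x) + 6*x*sin(x) + ∫(-6*sin(x)) dx.
Step 3. Evaluate the standard form: now -3*x**2*cos(x) + 6*x*sin(x) + 6*cos(x).
Answer: -3*x**2*cos(x) + 6*x*sin(x) + 6*cos(x).


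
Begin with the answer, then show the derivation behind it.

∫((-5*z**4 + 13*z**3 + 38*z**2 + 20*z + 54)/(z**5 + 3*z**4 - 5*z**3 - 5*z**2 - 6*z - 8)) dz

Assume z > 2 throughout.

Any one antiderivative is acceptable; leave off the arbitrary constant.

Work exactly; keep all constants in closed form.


The answer is 3*log(z - 2) - 3*log(z + 1) - 5*log(z + 4) - atan(z).
Step 1. Decompose ∫((-5*z**4 + 13*z**3 + 38*z**2 + 20*z + 54)/(z**5 + 3*z**4 - 5*z**3 - 5*z**2 - 6*z - 8)) dz by partial fractions, (-5*z**4 + 13*z**3 + 38*z**2 + 20*z + 54)/(z**5 + 3*z**4 - 5*z**3 - 5*z**2 - 6*z - 8) = -1/(z**2 + 1) - 5/(z + 4) - 3/(z + 1) + 3/(z - 2): now ∫(3/(z - 2)) dz + ∫(-3/(z + 1)) dz + ∫(-5/(z + 4)) dz + ∫(-1/(z**2 + 1)) dz.
Step 2. Evaluate the standard form [assuming z > 2]: now 3*log(z - 2) + ∫(-3/(z + 1)) dz + ∫(-5/(z + 4)) dz + ∫(-1/(z**2 + 1)) dz.
Step 3. Evaluate the standard form [assuming z > -4]: now 3*log(z - 2) - 5*log(z + 4) + ∫(-3/(z + 1)) dz + ∫(-1/(z**2 + 1)) dz.
Step 4. Evaluate the standard form [assuming z > -1]: now 3*log(z - 2) - 3*log(z + 1) - 5*log(z + 4) + ∫(-1/(z**2 + 1)) dz.
Step 5. Evaluate the standard form: now 3*log(z - 2) - 3*log(z + 1) - 5*log(z + 4) - atan(z).
Answer: 3*log(z - 2) - 3*log(z + 1) - 5*log(z + 4) - atan(z).


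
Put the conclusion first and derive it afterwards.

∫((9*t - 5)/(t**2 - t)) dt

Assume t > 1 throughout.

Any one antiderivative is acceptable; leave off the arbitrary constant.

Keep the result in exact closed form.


The answer is 5*log(t) + 4*log(t - 1).
Step 1. Decompose ∫((9*t - 5)/(t**2 - t)) dt by partial fractions, (9*t - 5)/(t**2 - t) = 4/(t - 1) + 5/t: now ∫(5/t) dt + ∫(4/(t - 1)) dt.
Step 2. Evaluate the standard form [assuming t > 0]: now 5*log(t) + ∫(4/(t - 1)) dt.
Step 3. Evaluate the standard form [assuming t > 1]: now 5*log(t) + 4*log(t - 1).
Answer: 5*log(t) + 4*log(t - 1).


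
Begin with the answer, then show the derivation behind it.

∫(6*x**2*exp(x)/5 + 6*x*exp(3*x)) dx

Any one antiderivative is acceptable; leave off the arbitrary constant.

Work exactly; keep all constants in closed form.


The answer is 6*x**2*exp(x)/5 + 2*x*exp(3*x) - 12*x*exp(x)/5 - 2*exp(3*x)/3 + 12*exp(x)/5.
Step 1. Rewrite: now ∫(6*x*exp(3*x)) dx + ∫(6*x**2*exp(x)/5) dx.
Step 2. Integrate ∫(6*x*exp(3*x)) dx by parts with u = x, dv = (6*exp(3*x)) dx, so v = 2*exp(3*x): now 2*x*exp(3*x) + ∫(6*x**2*exp(x)/5) dx + ∫(-2*exp(3*x)) dx.
Step 3. Evaluate the standard form: now 2*x*exp(3*x) - 2*exp(3*x)/3 + ∫(6*x**2*exp(x)/5) dx.
Step 4. Integrate ∫(6*x**2*exp(x)/5) dx by parts with u = x**2, dv = (6*exp(x)/5) dx, so v = 6*exp(x)/5: now 6*x**2*exp(x)/5 + 2*x*exp(3*x) - 2*exp(3*x)/3 + ∫(-12*x*exp(x)/5) dx.
Step 5. Integrate ∫(-12*x*exp(x)/5) dx by parts with u = x, dv = (-12*exp(x)/5) dx, so v = -12*exp(x)/5: now 6*x**2*exp(x)/5 + 2*x*exp(3*x) - 12*x*exp(x)/5 - 2*exp(3*x)/3 + ∫(12*exp(x)/5) dx.
Step 6. Evaluate the standard form: now 6*x**2*exp(x)/5 + 2*x*exp(3*x) - 12*x*exp(x)/5 - 2*exp(3*x)/3 + 12*exp(x)/5.
Answer: 6*x**2*exp(x)/5 + 2*x*exp(3*x) - 12*x*exp(x)/5 - 2*exp(3*x)/3 + 12*exp(x)/5.


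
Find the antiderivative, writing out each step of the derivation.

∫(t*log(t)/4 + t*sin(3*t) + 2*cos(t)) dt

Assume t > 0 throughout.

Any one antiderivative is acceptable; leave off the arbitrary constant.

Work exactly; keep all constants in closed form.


Step 1. Rewrite: now ∫(t*log(t)/4) dt + ∫(t*sin(3*t)) dt + ∫(2*cos(t)) dt.
Step 2. Integrate ∫(t*sin(3*t)) dt by parts with u = t, dv = (sin(3*t)) dt, so v = -cos(3*t)/3: now -t*cos(3*t)/3 + ∫(t*log(t)/4) dt + ∫(2*cos(t)) dt + ∫(cos(3*t)/3) dt.
Step 3. Evaluate the standard form: now -t*cos(3*t)/3 + sin(3*t)/9 + ∫(t*log(t)/4) dt + ∫(2*cos(t)) dt.
Step 4. Evaluate the standard form: now -t*cos(3*t)/3 + 2*sin(t) + sin(3*t)/9 + ∫(t*log(t)/4) dt.
Step 5. Integrate ∫(t*log(t)/4) dt by parts with u = log(t), dv = (t/4) dt, so v = t**2/8 [assuming t > 0]: now t**2*log(t)/8 - t*cos(3*t)/3 + 2*sin(t) + sin(3*t)/9 + ∫(-t/8) dt.
Step 6. Evaluate the standard form: now t**2*log(t)/8 - t**2/16 - t*cos(3*t)/3 + 2*sin(t) + sin(3*t)/9.
Answer: t**2*log(t)/8 - t**2/16 - t*cos(3*t)/3 + 2*sin(t) + sin(3*t)/9.


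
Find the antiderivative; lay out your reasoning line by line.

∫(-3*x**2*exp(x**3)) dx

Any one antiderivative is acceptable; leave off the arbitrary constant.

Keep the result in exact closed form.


Step 1. Substitute u = x**3, turning ∫(-3*x**2*exp(x**3)) dx into ∫(-exp(u)) du: now ∫(-exp(u)) du.
Step 2. Evaluate the standard form: now -exp(u).
Step 3. Substitute back u = x**3: now -exp(x**3).
Answer: -exp(x**3).


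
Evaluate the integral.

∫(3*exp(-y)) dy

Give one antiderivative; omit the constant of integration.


Answer: -3*exp(-y).


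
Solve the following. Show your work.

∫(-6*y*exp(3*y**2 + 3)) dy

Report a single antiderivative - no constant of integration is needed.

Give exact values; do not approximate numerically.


Step 1. Substitute u = y**2 + 1, turning ∫(-6*y*exp(3*y**2 + 3)) dy into ∫(-3*exp(3*u)) du: now ∫(-3*exp(3*u)) du.
Step 2. Evaluate the standard form: now -exp(3*u).
Step 3. Substitute back u = y**2 + 1: now -exp(3*y**2 + 3).
Answer: -exp(3*y**2 + 3).


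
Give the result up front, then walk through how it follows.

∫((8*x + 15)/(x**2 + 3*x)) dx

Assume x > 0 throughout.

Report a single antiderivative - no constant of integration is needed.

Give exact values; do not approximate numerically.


The answer is 5*log(x) + 3*log(x + 3).
Step 1. Decompose ∫((8*x + 15)/(x**2 + 3*x)) dx by partial fractions, (8*x + 15)/(x**2 + 3*x) = 3/(x + 3) + 5/x: now ∫(5/x) dx + ∫(3/(x + 3)) dx.
Step 2. Evaluate the standard form [assuming x > 0]: now 5*log(x) + ∫(3/(x + 3)) dx.
Step 3. Evaluate the standard form [assuming x > -3]: now 5*log(x) + 3*log(x + 3).
Answer: 5*log(x) + 3*log(x + 3).


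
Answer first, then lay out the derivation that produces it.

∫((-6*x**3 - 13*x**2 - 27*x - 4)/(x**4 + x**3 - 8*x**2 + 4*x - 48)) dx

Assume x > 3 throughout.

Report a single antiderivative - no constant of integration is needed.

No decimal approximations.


The answer is -4*log(x - 3) - 2*log(x + 4) - 3*atan(x/2)/2.
Step 1. Decompose ∫((-6*x**3 - 13*x**2 - 27*x - 4)/(x**4 + x**3 - 8*x**2 + 4*x - 48)) dx by partial fractions, (-6*x**3 - 13*x**2 - 27*x - 4)/(x**4 + x**3 - 8*x**2 + 4*x - 48) = -3/(x**2 + 4) - 2/(x + 4) - 4/(x - 3): now ∫(-4/(x - 3)) dx + ∫(-2/(x + 4)) dx + ∫(-3/(x**2 + 4)) dx.
Step 2. Evaluate the standard form [assuming x > -4]: now -2*log(x + 4) + ∫(-4/(x - 3)) dx + ∫(-3/(x**2 + 4)) dx.
Step 3. Evaluate the standard form [assuming x > 3]: now -4*log(x - 3) - 2*log(x + 4) + ∫(-3/(x**2 + 4)) dx.
Step 4. Evaluate the standard form: now -4*log(x - 3) - 2*log(x + 4) - 3*atan(x/2)/2.
Answer: -4*log(x - 3) - 2*log(x + 4) - 3*atan(x/2)/2.


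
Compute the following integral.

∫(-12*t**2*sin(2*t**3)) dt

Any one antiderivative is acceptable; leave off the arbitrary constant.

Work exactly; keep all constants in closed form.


Answer: 2*cos(2*t**3).


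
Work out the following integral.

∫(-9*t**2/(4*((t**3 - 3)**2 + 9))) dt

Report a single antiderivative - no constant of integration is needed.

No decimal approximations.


Answer: -atan(t**3/3 - 1)/4.


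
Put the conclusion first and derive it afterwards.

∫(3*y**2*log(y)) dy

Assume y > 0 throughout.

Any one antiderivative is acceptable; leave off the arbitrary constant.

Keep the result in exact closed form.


The answer is y**3*log(y) - y**3/3.
Step 1. Integrate ∫(3*y**2*log(y)) dy by parts with u = log(y), dv = (3*y**2) dy, so v = y**3 [assuming y > 0]: now y**3*log(y) + ∫(-y**2) dy.
Step 2. Evaluate the standard form: now y**3*log(y) - y**3/3.
Answer: y**3*log(y) - y**3/3.


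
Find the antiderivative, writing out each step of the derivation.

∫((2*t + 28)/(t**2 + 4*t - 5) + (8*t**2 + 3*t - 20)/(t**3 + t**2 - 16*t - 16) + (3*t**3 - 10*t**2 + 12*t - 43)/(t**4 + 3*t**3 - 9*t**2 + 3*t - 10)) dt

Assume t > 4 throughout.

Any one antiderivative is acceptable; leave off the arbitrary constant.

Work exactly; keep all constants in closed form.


Step 1. Rewrite: now ∫((2*t + 28)/(t**2 + 4*t - 5)) dt + ∫((8*t**2 + 3*t - 20)/(t**3 + t**2 - 16*t - 16)) dt + ∫((3*t**3 - 10*t**2 + 12*t - 43)/(t**4 + 3*t**3 - 9*t**2 + 3*t - 10)) dt.
Step 2. Decompose ∫((2*t + 28)/(t**2 + 4*t - 5)) dt by partial fractions, (2*t + 28)/(t**2 + 4*t - 5) = -3/(t + 5) + 5/(t - 1): now ∫((8*t**2 + 3*t - 20)/(t**3 + t**2 - 16*t - 16)) dt + ∫((3*t**3 - 10*t**2 + 12*t - 43)/(t**4 + 3*t**3 - 9*t**2 + 3*t - 10)) dt + ∫(5/(t - 1)) dt + ∫(-3/(t + 5)) dt.
Step 3. Evaluate the standard form [assuming t > -5]: now -3*log(t + 5) + ∫((8*t**2 + 3*t - 20)/(t**3 + t**2 - 16*t - 16)) dt + ∫((3*t**3 - 10*t**2 + 12*t - 43)/(t**4 + 3*t**3 - 9*t**2 + 3*t - 10)) dt + ∫(5/(t - 1)) dt.
Step 4. Evaluate the standard form [assuming t > 1]: now 5*log(t - 1) - 3*log(t + 5) + ∫((8*t**2 + 3*t - 20)/(t**3 + t**2 - 16*t - 16)) dt + ∫((3*t**3 - 10*t**2 + 12*t - 43)/(t**4 + 3*t**3 - 9*t**2 + 3*t - 10)) dt.
Step 5. Decompose ∫((3*t**3 - 10*t**2 + 12*t - 43)/(t**4 + 3*t**3 - 9*t**2 + 3*t - 10)) dt by partial fractions, (3*t**3 - 10*t**2 + 12*t - 43)/(t**4 + 3*t**3 - 9*t**2 + 3*t - 10) = 3/(t**2 + 1) + 4/(t + 5) - 1/(t - 2): now 5*log(t - 1) - 3*log(t + 5) + ∫((8*t**2 + 3*t - 20)/(t**3 + t**2 - 16*t - 16)) dt + ∫(-1/(t - 2)) dt + ∫(4/(t + 5)) dt + ∫(3/(t**2 + 1)) dt.
Step 6. Evaluate the standard form [assuming t > -5]: now 5*log(t - 1) + log(t + 5) + ∫((8*t**2 + 3*t - 20)/(t**3 + t**2 - 16*t - 16)) dt + ∫(-1/(t - 2)) dt + ∫(3/(t**2 + 1)) dt.
Step 7. Evaluate the standard form [assuming t > 2]: now -log(t - 2) + 5*log(t - 1) + log(t + 5) + ∫((8*t**2 + 3*t - 20)/(t**3 + t**2 - 16*t - 16)) dt + ∫(3/(t**2 + 1)) dt.
Step 8. Evaluate the standard form: now -log(t - 2) + 5*log(t - 1) + log(t + 5) + 3*atan(t) + ∫((8*t**2 + 3*t - 20)/(t**3 + t**2 - 16*t - 16)) dt.
Step 9. Decompose ∫((8*t**2 + 3*t - 20)/(t**3 + t**2 - 16*t - 16)) dt by partial fractions, (8*t**2 + 3*t - 20)/(t**3 + t**2 - 16*t - 16) = 4/(t + 4) + 1/(t + 1) + 3/(t - 4): now -log(t - 2) + 5*log(t - 1) + log(t + 5) + 3*atan(t) + ∫(3/(t - 4)) dt + ∫(1/(t + 1)) dt + ∫(4/(t + 4)) dt.
Step 10. Evaluate the standard form [assuming t > -4]: now -log(t - 2) + 5*log(t - 1) + 4*log(t + 4) + log(t + 5) + 3*atan(t) + ∫(3/(t - 4)) dt + ∫(1/(t + 1)) dt.
Step 11. Evaluate the standard form [assuming t > -1]: now -log(t - 2) + 5*log(t - 1) + log(t + 1) + 4*log(t + 4) + log(t + 5) + 3*atan(t) + ∫(3/(t - 4)) dt.
Step 12. Evaluate the standard form [assuming t > 4]: now 3*log(t - 4) - log(t - 2) + 5*log(t - 1) + log(t + 1) + 4*log(t + 4) + log(t + 5) + 3*atan(t).
Answer: 3*log(t - 4) - log(t - 2) + 5*log(t - 1) + log(t + 1) + 4*log(t + 4) + log(t + 5) + 3*atan(t).


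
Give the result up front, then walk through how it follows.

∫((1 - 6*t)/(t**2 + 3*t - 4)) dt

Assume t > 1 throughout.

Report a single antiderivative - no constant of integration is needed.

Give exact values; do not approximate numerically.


The answer is -log(t - 1) - 5*log(t + 4).
Step 1. Decompose ∫((1 - 6*t)/(t**2 + 3*t - 4)) dt by partial fractions, (1 - 6*t)/(t**2 + 3*t - 4) = -5/(t + 4) - 1/(t - 1): now ∫(-1/(t - 1)) dt + ∫(-5/(t + 4)) dt.
Step 2. Evaluate the standard form [assuming t > 1]: now -log(t - 1) + ∫(-5/(t + 4)) dt.
Step 3. Evaluate the standard form [assuming t > -4]: now -log(t - 1) - 5*log(t + 4).
Answer: -log(t - 1) - 5*log(t + 4).


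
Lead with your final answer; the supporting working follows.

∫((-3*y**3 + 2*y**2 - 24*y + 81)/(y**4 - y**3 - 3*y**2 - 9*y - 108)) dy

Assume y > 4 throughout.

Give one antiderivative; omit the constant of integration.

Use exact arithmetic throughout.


The answer is -log(y - 4) - 2*log(y + 3) - atan(y/3).
Step 1. Decompose ∫((-3*y**3 + 2*y**2 - 24*y + 81)/(y**4 - y**3 - 3*y**2 - 9*y - 108)) dy by partial fractions, (-3*y**3 + 2*y**2 - 24*y + 81)/(y**4 - y**3 - 3*y**2 - 9*y - 108) = -3/(y**2 + 9) - 2/(y + 3) - 1/(y - 4): now ∫(-1/(y - 4)) dy + ∫(-2/(y + 3)) dy + ∫(-3/(y**2 + 9)) dy.
Step 2. Evaluate the standard form [assuming y > -3]: now -2*log(y + 3) + ∫(-1/(y - 4)) dy + ∫(-3/(y**2 + 9)) dy.
Step 3. Evaluate the standard form [assuming y > 4]: now -log(y - 4) - 2*log(y + 3) + ∫(-3/(y**2 + 9)) dy.
Step 4. Evaluate the standard form: now -log(y - 4) - 2*log(y + 3) - atan(y/3).
Answer: -log(y - 4) - 2*log(y + 3) - atan(y/3).


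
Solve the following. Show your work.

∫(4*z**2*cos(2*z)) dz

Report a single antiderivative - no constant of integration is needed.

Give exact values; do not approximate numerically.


Step 1. Integrate ∫(4*z**2*cos(2*z)) dz by parts with u = z**2, dv = (4*cos(2*z)) dz, so v = 2*sin(2*z): now 2*z**2*sin(2*z) + ∫(-4*z*sin(2*z)) dz.
Step 2. Integrate ∫(-4*z*sin(2*z)) dz by parts with u = z, dv = (-4*sin(2*z)) dz, so v = 2*cos(2*z): now 2*z**2*sin(2*z) + 2*z*cos(2*z) + ∫(-2*cos(2*z)) dz.
Step 3. Evaluate the standard form: now 2*z**2*sin(2*z) + 2*z*cos(2*z) - sin(2*z).
Answer: 2*z**2*sin(2*z) + 2*z*cos(2*z) - sin(2*z).


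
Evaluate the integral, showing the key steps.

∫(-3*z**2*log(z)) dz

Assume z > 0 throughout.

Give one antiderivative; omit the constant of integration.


Step 1. Integrate ∫(-3*z**2*log(z)) dz by parts with u = log(z), dv = (-3*z**2) dz, so v = -z**3 [assuming z > 0]: now -z**3*log(z) + ∫(z**2) dz.
Step 2. Evaluate the standard form: now -z**3*log(z) + z**3/3.
Answer: -z**3*log(z) + z**3/3.


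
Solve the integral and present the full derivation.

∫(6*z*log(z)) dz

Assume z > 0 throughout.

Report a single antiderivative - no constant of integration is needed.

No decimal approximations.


Step 1. Integrate ∫(6*z*log(z)) dz by parts with u = log(z), dv = (6*z) dz, so v = 3*z**2 [assuming z > 0]: now 3*z**2*log(z) + ∫(-3*z) dz.
Step 2. Evaluate the standard form: now 3*z**2*log(z) - 3*z**2/2.
Answer: 3*z**2*log(z) - 3*z**2/2.


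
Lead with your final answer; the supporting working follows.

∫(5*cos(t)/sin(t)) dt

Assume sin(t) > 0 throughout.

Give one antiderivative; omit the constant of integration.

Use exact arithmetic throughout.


The answer is 5*log(sin(t)).
Step 1. Substitute u = sin(t), turning ∫(5*cos(t)/sin(t)) dt into ∫(5/u) du: now ∫(5/u) du.
Step 2. Evaluate the standard form [assuming u > 0]: now 5*log(u).
Step 3. Substitute back u = sin(t): now 5*log(sin(t)).
Answer: 5*log(sin(t)).


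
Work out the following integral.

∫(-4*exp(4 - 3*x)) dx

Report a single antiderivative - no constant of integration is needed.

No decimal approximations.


Answer: 4*exp(4 - 3*x)/3.


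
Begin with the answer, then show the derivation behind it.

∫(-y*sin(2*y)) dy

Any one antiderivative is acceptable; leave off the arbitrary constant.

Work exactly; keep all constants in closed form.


The answer is y*cos(2*y)/2 - sin(2*y)/4.
Step 1. Integrate ∫(-y*sin(2*y)) dy by parts with u = y, dv = (-sin(2*y)) dy, so v = cos(2*y)/2: now y*cos(2*y)/2 + ∫(-cos(2*y)/2) dy.
Step 2. Evaluate the standard form: now y*cos(2*y)/2 - sin(2*y)/4.
Answer: y*cos(2*y)/2 - sin(2*y)/4.


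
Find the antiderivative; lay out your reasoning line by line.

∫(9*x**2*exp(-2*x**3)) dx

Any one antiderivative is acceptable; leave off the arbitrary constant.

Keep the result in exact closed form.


Step 1. Substitute u = x**3, turning ∫(9*x**2*exp(-2*x**3)) dx into ∫(3*exp(-2*u)) du: now ∫(3*exp(-2*u)) du.
Step 2. Evaluate the standard form: now -3*exp(-2*u)/2.
Step 3. Substitute back u = x**3: now -3*exp(-2*x**3)/2.
Answer: -3*exp(-2*x**3)/2.


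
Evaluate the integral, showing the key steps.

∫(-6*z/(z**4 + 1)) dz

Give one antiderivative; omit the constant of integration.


Step 1. Substitute u = z**2, turning ∫(-6*z/(z**4 + 1)) dz into ∫(-3/(u**2 + 1)) du: now ∫(-3/(u**2 + 1)) du.
Step 2. Evaluate the standard form: now -3*atan(u).
Step 3. Substitute back u = z**2: now -3*atan(z**2).
Answer: -3*atan(z**2).


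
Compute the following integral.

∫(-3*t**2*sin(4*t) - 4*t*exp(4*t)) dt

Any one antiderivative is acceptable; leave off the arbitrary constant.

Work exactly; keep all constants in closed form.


Answer: 3*t**2*cos(4*t)/4 - t*exp(4*t) - 3*t*sin(4*t)/8 + exp(4*t)/4 - 3*cos(4*t)/32.


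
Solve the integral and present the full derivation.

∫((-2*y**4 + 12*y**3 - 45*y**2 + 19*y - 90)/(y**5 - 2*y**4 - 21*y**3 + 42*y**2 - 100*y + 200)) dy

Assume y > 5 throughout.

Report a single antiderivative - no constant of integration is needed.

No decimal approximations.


Step 1. Decompose ∫((-2*y**4 + 12*y**3 - 45*y**2 + 19*y - 90)/(y**5 - 2*y**4 - 21*y**3 + 42*y**2 - 100*y + 200)) dy by partial fractions, (-2*y**4 + 12*y**3 - 45*y**2 + 19*y - 90)/(y**5 - 2*y**4 - 21*y**3 + 42*y**2 - 100*y + 200) = 1/(y**2 + 4) - 2/(y + 5) + 1/(y - 2) - 1/(y - 5): now ∫(-1/(y - 5)) dy + ∫(1/(y - 2)) dy + ∫(-2/(y + 5)) dy + ∫(1/(y**2 + 4)) dy.
Step 2. Evaluate the standard form [assuming y > 5]: now -log(y - 5) + ∫(1/(y - 2)) dy + ∫(-2/(y + 5)) dy + ∫(1/(y**2 + 4)) dy.
Step 3. Evaluate the standard form [assuming y > 2]: now -log(y - 5) + log(y - 2) + ∫(-2/(y + 5)) dy + ∫(1/(y**2 + 4)) dy.
Step 4. Evaluate the standard form [assuming y > -5]: now -log(y - 5) + log(y - 2) - 2*log(y + 5) + ∫(1/(y**2 + 4)) dy.
Step 5. Evaluate the standard form: now -log(y - 5) + log(y - 2) - 2*log(y + 5) + atan(y/2)/2.
Answer: -log(y - 5) + log(y - 2) - 2*log(y + 5) + atan(y/2)/2.


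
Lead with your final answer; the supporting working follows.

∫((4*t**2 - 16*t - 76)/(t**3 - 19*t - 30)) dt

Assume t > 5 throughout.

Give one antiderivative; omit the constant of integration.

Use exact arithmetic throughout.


The answer is -log(t - 5) + 4*log(t + 2) + log(t + 3).
Step 1. Decompose ∫((4*t**2 - 16*t - 76)/(t**3 - 19*t - 30)) dt by partial fractions, (4*t**2 - 16*t - 76)/(t**3 - 19*t - 30) = 1/(t + 3) + 4/(t + 2) - 1/(t - 5): now ∫(-1/(t - 5)) dt + ∫(4/(t + 2)) dt + ∫(1/(t + 3)) dt.
Step 2. Evaluate the standard form [assuming t > -2]: now 4*log(t + 2) + ∫(-1/(t - 5)) dt + ∫(1/(t + 3)) dt.
Step 3. Evaluate the standard form [assuming t > -3]: now 4*log(t + 2) + log(t + 3) + ∫(-1/(t - 5)) dt.
Step 4. Evaluate the standard form [assuming t > 5]: now -log(t - 5) + 4*log(t + 2) + log(t + 3).
Answer: -log(t - 5) + 4*log(t + 2) + log(t + 3).


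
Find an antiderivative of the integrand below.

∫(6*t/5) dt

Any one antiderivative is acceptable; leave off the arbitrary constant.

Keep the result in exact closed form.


Answer: 3*t**2/5.


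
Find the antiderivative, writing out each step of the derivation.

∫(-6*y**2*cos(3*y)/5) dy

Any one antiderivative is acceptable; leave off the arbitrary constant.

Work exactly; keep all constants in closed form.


Step 1. Integrate ∫(-6*y**2*cos(3*y)/5) dy by parts with u = y**2, dv = (-6*cos(3*y)/5) dy, so v = -2*sin(3*y)/5: now -2*y**2*sin(3*y)/5 + ∫(4*y*sin(3*y)/5) dy.
Step 2. Integrate ∫(4*y*sin(3*y)/5) dy by parts with u = y, dv = (4*sin(3*y)/5) dy, so v = -4*cos(3*y)/15: now -2*y**2*sin(3*y)/5 - 4*y*cos(3*y)/15 + ∫(4*cos(3*y)/15) dy.
Step 3. Evaluate the standard form: now -2*y**2*sin(3*y)/5 - 4*y*cos(3*y)/15 + 4*sin(3*y)/45.
Answer: -2*y**2*sin(3*y)/5 - 4*y*cos(3*y)/15 + 4*sin(3*y)/45.


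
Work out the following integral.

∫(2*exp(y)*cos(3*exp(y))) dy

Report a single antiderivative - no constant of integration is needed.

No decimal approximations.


Answer: 2*sin(3*exp(y))/3.


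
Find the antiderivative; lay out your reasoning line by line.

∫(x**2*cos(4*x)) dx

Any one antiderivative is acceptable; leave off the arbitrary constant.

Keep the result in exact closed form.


Step 1. Integrate ∫(x**2*cos(4*x)) dx by parts with u = x**2, dv = (cos(4*x)) dx, so v = sin(4*x)/4: now x**2*sin(4*x)/4 + ∫(-x*sin(4*x)/2) dx.
Step 2. Integrate ∫(-x*sin(4*x)/2) dx by parts with u = x, dv = (-sin(4*x)/2) dx, so v = cos(4*x)/8: now x**2*sin(4*x)/4 + x*cos(4*x)/8 + ∫(-cos(4*x)/8) dx.
Step 3. Evaluate the standard form: now x**2*sin(4*x)/4 + x*cos(4*x)/8 - sin(4*x)/32.
Answer: x**2*sin(4*x)/4 + x*cos(4*x)/8 - sin(4*x)/32.


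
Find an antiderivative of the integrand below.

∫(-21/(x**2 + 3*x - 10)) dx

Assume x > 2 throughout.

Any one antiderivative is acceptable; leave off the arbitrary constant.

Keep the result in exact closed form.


Answer: -3*log(x - 2) + 3*log(x + 5).


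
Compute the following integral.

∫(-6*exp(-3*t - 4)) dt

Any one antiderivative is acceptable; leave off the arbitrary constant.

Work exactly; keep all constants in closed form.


Answer: 2*exp(-3*t - 4).


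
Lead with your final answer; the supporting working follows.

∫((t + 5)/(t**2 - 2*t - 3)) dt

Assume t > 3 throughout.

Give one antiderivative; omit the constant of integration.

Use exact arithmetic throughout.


The answer is 2*log(t - 3) - log(t + 1).
Step 1. Decompose ∫((t + 5)/(t**2 - 2*t - 3)) dt by partial fractions, (t + 5)/(t**2 - 2*t - 3) = -1/(t + 1) + 2/(t - 3): now ∫(2/(t - 3)) dt + ∫(-1/(t + 1)) dt.
Step 2. Evaluate the standard form [assuming t > 3]: now 2*log(t - 3) + ∫(-1/(t + 1)) dt.
Step 3. Evaluate the standard form [assuming t > -1]: now 2*log(t - 3) - log(t + 1).
Answer: 2*log(t - 3) - log(t + 1).


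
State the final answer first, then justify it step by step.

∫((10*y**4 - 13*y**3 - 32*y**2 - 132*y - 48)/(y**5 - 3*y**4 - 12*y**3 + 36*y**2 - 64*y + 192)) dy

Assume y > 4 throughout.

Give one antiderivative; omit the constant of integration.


The answer is 4*log(y - 4) + 3*log(y - 3) + 3*log(y + 4) + 2*atan(y/2).
Step 1. Decompose ∫((10*y**4 - 13*y**3 - 32*y**2 - 132*y - 48)/(y**5 - 3*y**4 - 12*y**3 + 36*y**2 - 64*y + 192)) dy by partial fractions, (10*y**4 - 13*y**3 - 32*y**2 - 132*y - 48)/(y**5 - 3*y**4 - 12*y**3 + 36*y**2 - 64*y + 192) = 4/(y**2 + 4) + 3/(y + 4) + 3/(y - 3) + 4/(y - 4): now ∫(4/(y - 4)) dy + ∫(3/(y - 3)) dy + ∫(3/(y + 4)) dy + ∫(4/(y**2 + 4)) dy.
Step 2. Evaluate the standard form [assuming y > -4]: now 3*log(y + 4) + ∫(4/(y - 4)) dy + ∫(3/(y - 3)) dy + ∫(4/(y**2 + 4)) dy.
Step 3. Evaluate the standard form [assuming y > 4]: now 4*log(y - 4) + 3*log(y + 4) + ∫(3/(y - 3)) dy + ∫(4/(y**2 + 4)) dy.
Step 4. Evaluate the standard form [assuming y > 3]: now 4*log(y - 4) + 3*log(y - 3) + 3*log(y + 4) + ∫(4/(y**2 + 4)) dy.
Step 5. Evaluate the standard form: now 4*log(y - 4) + 3*log(y - 3) + 3*log(y + 4) + 2*atan(y/2).
Answer: 4*log(y - 4) + 3*log(y - 3) + 3*log(y + 4) + 2*atan(y/2).


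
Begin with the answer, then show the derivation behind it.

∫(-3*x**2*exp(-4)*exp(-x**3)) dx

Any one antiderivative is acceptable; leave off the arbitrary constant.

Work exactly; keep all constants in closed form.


The answer is exp(-x**3 - 4).
Step 1. Substitute u = x**3 + 4, turning ∫(-3*x**2*exp(-4)*exp(-x**3)) dx into ∫(-exp(-u)) du: now ∫(-exp(-u)) du.
Step 2. Evaluate the standard form: now exp(-u).
Step 3. Substitute back u = x**3 + 4: now exp(-x**3 - 4).
Answer: exp(-x**3 - 4).


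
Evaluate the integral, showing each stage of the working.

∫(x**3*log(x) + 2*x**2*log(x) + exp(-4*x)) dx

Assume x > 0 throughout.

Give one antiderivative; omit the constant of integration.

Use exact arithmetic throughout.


Step 1. Rewrite: now ∫(2*x**2*log(x)) dx + ∫(x**3*log(x)) dx + ∫(exp(-4*x)) dx.
Step 2. Integrate ∫(2*x**2*log(x)) dx by parts with u = log(x), dv = (2*x**2) dx, so v = 2*x**3/3 [assuming x > 0]: now 2*x**3*log(x)/3 + ∫(-2*x**2/3) dx + ∫(x**3*log(x)) dx + ∫(exp(-4*x)) dx.
Step 3. Evaluate the standard form: now 2*x**3*log(x)/3 - 2*x**3/9 + ∫(x**3*log(x)) dx + ∫(exp(-4*x)) dx.
Step 4. Integrate ∫(x**3*log(x)) dx by parts with u = log(x), dv = (x**3) dx, so v = x**4/4 [assuming x > 0]: now x**4*log(x)/4 + 2*x**3*log(x)/3 - 2*x**3/9 + ∫(-x**3/4) dx + ∫(exp(-4*x)) dx.
Step 5. Evaluate the standard form: now x**4*log(x)/4 - x**4/16 + 2*x**3*log(x)/3 - 2*x**3/9 + ∫(exp(-4*x)) dx.
Step 6. Evaluate the standard form: now x**4*log(x)/4 - x**4/16 + 2*x**3*log(x)/3 - 2*x**3/9 - exp(-4*x)/4.
Answer: x**4*log(x)/4 - x**4/16 + 2*x**3*log(x)/3 - 2*x**3/9 - exp(-4*x)/4.


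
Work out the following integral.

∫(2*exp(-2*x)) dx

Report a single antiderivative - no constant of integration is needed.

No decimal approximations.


Answer: -exp(-2*x).


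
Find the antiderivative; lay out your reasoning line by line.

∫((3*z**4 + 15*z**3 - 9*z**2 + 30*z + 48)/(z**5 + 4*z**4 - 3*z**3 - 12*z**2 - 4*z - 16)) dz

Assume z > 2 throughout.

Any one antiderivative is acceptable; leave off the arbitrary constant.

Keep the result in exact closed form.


Step 1. Decompose ∫((3*z**4 + 15*z**3 - 9*z**2 + 30*z + 48)/(z**5 + 4*z**4 - 3*z**3 - 12*z**2 - 4*z - 16)) dz by partial fractions, (3*z**4 + 15*z**3 - 9*z**2 + 30*z + 48)/(z**5 + 4*z**4 - 3*z**3 - 12*z**2 - 4*z - 16) = -3/(z**2 + 1) - 2/(z + 4) + 3/(z + 2) + 2/(z - 2): now ∫(2/(z - 2)) dz + ∫(3/(z + 2)) dz + ∫(-2/(z + 4)) dz + ∫(-3/(z**2 + 1)) dz.
Step 2. Evaluate the standard form [assuming z > -4]: now -2*log(z + 4) + ∫(2/(z - 2)) dz + ∫(3/(z + 2)) dz + ∫(-3/(z**2 + 1)) dz.
Step 3. Evaluate the standard form [assuming z > -2]: now 3*log(z + 2) - 2*log(z + 4) + ∫(2/(z - 2)) dz + ∫(-3/(z**2 + 1)) dz.
Step 4. Evaluate the standard form [assuming z > 2]: now 2*log(z - 2) + 3*log(z + 2) - 2*log(z + 4) + ∫(-3/(z**2 + 1)) dz.
Step 5. Evaluate the standard form: now 2*log(z - 2) + 3*log(z + 2) - 2*log(z + 4) - 3*atan(z).
Answer: 2*log(z - 2) + 3*log(z + 2) - 2*log(z + 4) - 3*atan(z).


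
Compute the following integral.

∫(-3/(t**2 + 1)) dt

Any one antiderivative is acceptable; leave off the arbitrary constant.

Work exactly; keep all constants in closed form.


Answer: -3*atan(t).


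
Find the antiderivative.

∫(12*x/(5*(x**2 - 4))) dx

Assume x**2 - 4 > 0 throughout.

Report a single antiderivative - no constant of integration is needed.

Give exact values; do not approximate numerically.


Answer: 6*log(x**2 - 4)/5.


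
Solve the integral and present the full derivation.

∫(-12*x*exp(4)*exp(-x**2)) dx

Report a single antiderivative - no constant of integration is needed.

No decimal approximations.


Step 1. Substitute u = x**2 - 4, turning ∫(-12*x*exp(4)*exp(-x**2)) dx into ∫(-6*exp(-u)) du: now ∫(-6*exp(-u)) du.
Step 2. Evaluate the standard form: now 6*exp(-u).
Step 3. Substitute back u = x**2 - 4: now 6*exp(4 - x**2).
Answer: 6*exp(4 - x**2).


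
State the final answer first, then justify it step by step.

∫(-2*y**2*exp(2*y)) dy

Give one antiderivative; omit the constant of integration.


The answer is -y**2*exp(2*y) + y*exp(2*y) - exp(2*y)/2.
Step 1. Integrate ∫(-2*y**2*exp(2*y)) dy by parts with u = y**2, dv = (-2*exp(2*y)) dy, so v = -exp(2*y): now -y**2*exp(2*y) + ∫(2*y*exp(2*y)) dy.
Step 2. Integrate ∫(2*y*exp(2*y)) dy by parts with u = y, dv = (2*exp(2*y)) dy, so v = exp(2*y): now -y**2*exp(2*y) + y*exp(2*y) + ∫(-exp(2*y)) dy.
Step 3. Evaluate the standard form: now -y**2*exp(2*y) + y*exp(2*y) - exp(2*y)/2.
Answer: -y**2*exp(2*y) + y*exp(2*y) - exp(2*y)/2.


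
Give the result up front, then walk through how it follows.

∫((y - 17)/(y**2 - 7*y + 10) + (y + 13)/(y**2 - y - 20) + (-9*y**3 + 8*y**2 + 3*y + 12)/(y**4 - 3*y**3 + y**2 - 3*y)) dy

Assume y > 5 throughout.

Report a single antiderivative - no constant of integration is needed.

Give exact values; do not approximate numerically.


The answer is -4*log(y) - 2*log(y - 5) - 5*log(y - 3) + 5*log(y - 2) - log(y + 4) - 4*atan(y).
Step 1. Rewrite: now ∫((y - 17)/(y**2 - 7*y + 10)) dy + ∫((y + 13)/(y**2 - y - 20)) dy + ∫((-9*y**3 + 8*y**2 + 3*y + 12)/(y**4 - 3*y**3 + y**2 - 3*y)) dy.
Step 2. Decompose ∫((-9*y**3 + 8*y**2 + 3*y + 12)/(y**4 - 3*y**3 + y**2 - 3*y)) dy by partial fractions, (-9*y**3 + 8*y**2 + 3*y + 12)/(y**4 - 3*y**3 + y**2 - 3*y) = -4/(y**2 + 1) - 5/(y - 3) - 4/y: now ∫(-4/y) dy + ∫((y - 17)/(y**2 - 7*y + 10)) dy + ∫((y + 13)/(y**2 - y - 20)) dy + ∫(-5/(y - 3)) dy + ∫(-4/(y**2 + 1)) dy.
Step 3. Evaluate the standard form [assuming y > 0]: now -4*log(y) + ∫((y - 17)/(y**2 - 7*y + 10)) dy + ∫((y + 13)/(y**2 - y - 20)) dy + ∫(-5/(y - 3)) dy + ∫(-4/(y**2 + 1)) dy.
Step 4. Evaluate the standard form [assuming y > 3]: now -4*log(y) - 5*log(y - 3) + ∫((y - 17)/(y**2 - 7*y + 10)) dy + ∫((y + 13)/(y**2 - y - 20)) dy + ∫(-4/(y**2 + 1)) dy.
Step 5. Evaluate the standard form: now -4*log(y) - 5*log(y - 3) - 4*atan(y) + ∫((y - 17)/(y**2 - 7*y + 10)) dy + ∫((y + 13)/(y**2 - y - 20)) dy.
Step 6. Decompose ∫((y + 13)/(y**2 - y - 20)) dy by partial fractions, (y + 13)/(y**2 - y - 20) = -1/(y + 4) + 2/(y - 5): now -4*log(y) - 5*log(y - 3) - 4*atan(y) + ∫((y - 17)/(y**2 - 7*y + 10)) dy + ∫(2/(y - 5)) dy + ∫(-1/(y + 4)) dy.
Step 7. Evaluate the standard form [assuming y > -4]: now -4*log(y) - 5*log(y - 3) - log(y + 4) - 4*atan(y) + ∫((y - 17)/(y**2 - 7*y + 10)) dy + ∫(2/(y - 5)) dy.
Step 8. Evaluate the standard form [assuming y > 5]: now -4*log(y) + 2*log(y - 5) - 5*log(y - 3) - log(y + 4) - 4*atan(y) + ∫((y - 17)/(y**2 - 7*y + 10)) dy.
Step 9. Decompose ∫((y - 17)/(y**2 - 7*y + 10)) dy by partial fractions, (y - 17)/(y**2 - 7*y + 10) = 5/(y - 2) - 4/(y - 5): now -4*log(y) + 2*log(y - 5) - 5*log(y - 3) - log(y + 4) - 4*atan(y) + ∫(-4/(y - 5)) dy + ∫(5/(y - 2)) dy.
Step 10. Evaluate the standard form [assuming y > 2]: now -4*log(y) + 2*log(y - 5) - 5*log(y - 3) + 5*log(y - 2) - log(y + 4) - 4*atan(y) + ∫(-4/(y - 5)) dy.
Step 11. Evaluate the standard form [assuming y > 5]: now -4*log(y) - 2*log(y - 5) - 5*log(y - 3) + 5*log(y - 2) - log(y + 4) - 4*atan(y).
Answer: -4*log(y) - 2*log(y - 5) - 5*log(y - 3) + 5*log(y - 2) - log(y + 4) - 4*atan(y).
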